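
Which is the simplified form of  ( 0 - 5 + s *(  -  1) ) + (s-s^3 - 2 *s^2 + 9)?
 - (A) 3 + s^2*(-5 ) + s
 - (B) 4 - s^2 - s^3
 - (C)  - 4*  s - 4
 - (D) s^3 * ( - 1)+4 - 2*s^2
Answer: D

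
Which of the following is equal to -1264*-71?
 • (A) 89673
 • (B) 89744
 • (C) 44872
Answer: B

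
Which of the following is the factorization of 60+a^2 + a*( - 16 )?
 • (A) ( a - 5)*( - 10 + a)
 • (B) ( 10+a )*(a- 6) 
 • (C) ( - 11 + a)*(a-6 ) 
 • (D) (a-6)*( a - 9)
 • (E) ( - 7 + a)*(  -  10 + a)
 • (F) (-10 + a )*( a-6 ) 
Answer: F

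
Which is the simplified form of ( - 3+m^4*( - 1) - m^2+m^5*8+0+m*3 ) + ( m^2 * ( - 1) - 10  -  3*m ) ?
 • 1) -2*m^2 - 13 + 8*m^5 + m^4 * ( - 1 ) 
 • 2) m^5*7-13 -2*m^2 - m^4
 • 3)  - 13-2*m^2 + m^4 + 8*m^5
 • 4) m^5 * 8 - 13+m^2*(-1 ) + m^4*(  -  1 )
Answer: 1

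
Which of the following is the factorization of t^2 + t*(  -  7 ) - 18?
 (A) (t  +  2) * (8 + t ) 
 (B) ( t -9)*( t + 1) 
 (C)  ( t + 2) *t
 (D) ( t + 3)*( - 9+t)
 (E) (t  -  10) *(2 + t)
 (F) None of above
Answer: F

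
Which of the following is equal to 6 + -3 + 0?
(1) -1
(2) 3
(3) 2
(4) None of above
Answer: 2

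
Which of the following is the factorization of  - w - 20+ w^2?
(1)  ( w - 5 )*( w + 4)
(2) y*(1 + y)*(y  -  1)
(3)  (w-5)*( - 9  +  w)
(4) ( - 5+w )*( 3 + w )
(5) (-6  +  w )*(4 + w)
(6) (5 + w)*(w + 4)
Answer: 1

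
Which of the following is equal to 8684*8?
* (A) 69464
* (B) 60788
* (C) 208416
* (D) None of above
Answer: D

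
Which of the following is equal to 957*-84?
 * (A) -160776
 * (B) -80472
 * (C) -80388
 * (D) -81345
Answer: C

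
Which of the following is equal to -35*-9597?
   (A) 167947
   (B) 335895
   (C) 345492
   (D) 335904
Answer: B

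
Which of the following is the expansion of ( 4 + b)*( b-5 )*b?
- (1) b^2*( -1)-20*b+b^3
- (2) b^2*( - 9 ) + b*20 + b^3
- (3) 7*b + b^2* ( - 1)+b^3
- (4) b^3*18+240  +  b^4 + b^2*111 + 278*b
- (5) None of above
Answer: 1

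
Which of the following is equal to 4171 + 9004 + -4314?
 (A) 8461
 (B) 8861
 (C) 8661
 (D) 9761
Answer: B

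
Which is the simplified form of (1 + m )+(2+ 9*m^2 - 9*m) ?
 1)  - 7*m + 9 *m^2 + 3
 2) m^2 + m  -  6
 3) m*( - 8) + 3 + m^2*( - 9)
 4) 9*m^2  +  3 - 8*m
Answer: 4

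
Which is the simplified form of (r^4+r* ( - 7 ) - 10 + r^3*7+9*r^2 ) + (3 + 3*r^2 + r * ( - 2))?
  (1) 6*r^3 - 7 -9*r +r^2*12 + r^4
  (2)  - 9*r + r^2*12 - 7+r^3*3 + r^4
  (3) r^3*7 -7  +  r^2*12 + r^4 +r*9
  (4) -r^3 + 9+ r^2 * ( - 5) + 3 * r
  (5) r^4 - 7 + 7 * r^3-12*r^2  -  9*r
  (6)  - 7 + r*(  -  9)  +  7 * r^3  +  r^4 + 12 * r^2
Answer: 6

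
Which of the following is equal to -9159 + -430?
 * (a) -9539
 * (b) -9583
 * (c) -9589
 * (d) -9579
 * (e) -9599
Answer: c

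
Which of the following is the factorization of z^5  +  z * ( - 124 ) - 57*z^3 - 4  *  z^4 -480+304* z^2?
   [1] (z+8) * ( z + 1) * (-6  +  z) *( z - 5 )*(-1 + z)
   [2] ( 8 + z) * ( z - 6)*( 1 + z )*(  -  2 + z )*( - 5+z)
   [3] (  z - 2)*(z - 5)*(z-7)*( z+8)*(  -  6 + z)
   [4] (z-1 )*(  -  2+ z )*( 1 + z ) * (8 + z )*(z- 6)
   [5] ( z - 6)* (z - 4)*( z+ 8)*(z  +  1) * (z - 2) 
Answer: 2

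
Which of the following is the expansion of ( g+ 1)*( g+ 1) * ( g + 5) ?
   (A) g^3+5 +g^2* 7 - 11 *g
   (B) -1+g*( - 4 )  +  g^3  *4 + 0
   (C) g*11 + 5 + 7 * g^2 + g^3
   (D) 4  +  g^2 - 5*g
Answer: C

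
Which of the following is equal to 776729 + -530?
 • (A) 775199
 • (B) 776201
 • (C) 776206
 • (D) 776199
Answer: D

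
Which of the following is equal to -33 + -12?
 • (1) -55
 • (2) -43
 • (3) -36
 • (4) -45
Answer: 4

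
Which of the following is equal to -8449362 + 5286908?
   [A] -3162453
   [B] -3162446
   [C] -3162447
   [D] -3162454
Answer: D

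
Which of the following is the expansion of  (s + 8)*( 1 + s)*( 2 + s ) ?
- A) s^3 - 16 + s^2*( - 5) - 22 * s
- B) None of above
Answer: B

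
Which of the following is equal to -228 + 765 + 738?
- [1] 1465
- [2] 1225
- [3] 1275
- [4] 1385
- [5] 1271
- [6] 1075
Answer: 3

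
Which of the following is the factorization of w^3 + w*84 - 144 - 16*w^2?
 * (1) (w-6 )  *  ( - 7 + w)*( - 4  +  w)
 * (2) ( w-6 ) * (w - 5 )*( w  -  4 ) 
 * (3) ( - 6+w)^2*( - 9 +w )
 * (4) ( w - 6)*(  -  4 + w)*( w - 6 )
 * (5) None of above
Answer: 4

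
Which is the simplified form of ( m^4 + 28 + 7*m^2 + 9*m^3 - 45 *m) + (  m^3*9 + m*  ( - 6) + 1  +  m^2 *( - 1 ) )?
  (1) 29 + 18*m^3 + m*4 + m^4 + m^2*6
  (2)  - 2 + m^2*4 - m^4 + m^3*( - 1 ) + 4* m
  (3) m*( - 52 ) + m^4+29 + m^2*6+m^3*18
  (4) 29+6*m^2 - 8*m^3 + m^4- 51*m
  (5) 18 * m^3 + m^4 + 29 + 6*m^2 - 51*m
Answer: 5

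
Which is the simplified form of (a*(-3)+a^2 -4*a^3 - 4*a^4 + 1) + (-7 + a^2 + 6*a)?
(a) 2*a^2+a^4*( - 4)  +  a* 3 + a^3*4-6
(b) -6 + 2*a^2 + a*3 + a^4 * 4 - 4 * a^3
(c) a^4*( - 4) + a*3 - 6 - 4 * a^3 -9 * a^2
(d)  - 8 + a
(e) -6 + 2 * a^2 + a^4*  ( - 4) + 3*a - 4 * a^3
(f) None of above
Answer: e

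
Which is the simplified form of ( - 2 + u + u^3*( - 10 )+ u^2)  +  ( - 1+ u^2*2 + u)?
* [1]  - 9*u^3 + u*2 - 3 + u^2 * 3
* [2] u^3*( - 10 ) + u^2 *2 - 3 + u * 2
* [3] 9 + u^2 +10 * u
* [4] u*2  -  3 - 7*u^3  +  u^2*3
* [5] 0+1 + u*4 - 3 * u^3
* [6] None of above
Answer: 6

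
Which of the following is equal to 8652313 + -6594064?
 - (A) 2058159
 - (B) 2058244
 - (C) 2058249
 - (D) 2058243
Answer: C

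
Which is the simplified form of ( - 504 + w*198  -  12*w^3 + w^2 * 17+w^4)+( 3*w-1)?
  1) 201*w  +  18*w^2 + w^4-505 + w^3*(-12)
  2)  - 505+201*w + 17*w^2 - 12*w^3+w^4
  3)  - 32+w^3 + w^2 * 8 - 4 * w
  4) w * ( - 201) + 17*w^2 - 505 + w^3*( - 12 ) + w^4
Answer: 2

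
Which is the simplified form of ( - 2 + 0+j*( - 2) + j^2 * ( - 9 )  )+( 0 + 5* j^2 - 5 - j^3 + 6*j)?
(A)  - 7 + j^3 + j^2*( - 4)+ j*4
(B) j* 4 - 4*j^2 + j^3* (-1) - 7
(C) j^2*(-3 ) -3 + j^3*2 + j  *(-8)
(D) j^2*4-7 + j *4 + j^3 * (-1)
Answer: B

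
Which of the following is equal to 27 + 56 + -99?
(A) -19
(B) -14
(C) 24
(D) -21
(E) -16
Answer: E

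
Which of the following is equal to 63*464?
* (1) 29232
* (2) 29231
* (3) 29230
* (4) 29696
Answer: 1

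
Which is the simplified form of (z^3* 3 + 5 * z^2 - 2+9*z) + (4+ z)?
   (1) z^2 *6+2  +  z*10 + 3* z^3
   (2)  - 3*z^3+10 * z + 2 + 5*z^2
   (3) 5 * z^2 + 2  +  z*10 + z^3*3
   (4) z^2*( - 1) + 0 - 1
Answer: 3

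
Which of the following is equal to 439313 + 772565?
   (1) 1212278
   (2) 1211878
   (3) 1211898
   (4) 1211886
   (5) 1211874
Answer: 2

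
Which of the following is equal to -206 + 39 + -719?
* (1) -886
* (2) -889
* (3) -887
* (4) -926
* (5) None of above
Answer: 1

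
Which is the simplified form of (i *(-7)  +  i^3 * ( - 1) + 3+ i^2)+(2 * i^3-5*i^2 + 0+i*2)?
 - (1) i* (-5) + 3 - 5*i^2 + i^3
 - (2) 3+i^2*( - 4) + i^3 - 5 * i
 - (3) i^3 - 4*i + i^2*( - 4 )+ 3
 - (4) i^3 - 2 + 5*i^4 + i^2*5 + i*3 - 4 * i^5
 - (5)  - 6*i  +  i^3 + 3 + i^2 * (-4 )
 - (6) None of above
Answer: 2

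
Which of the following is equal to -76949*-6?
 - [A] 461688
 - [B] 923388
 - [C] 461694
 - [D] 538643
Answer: C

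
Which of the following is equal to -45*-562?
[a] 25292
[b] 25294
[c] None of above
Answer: c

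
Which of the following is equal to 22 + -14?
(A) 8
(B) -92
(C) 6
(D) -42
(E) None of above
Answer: A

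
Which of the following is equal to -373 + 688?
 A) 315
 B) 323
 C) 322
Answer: A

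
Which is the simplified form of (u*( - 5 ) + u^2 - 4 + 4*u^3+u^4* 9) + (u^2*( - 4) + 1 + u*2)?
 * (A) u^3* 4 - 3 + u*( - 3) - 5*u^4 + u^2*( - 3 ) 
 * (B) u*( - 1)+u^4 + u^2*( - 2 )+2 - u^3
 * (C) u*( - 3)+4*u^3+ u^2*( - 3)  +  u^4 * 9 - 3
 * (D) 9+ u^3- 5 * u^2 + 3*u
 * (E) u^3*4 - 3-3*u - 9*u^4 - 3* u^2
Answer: C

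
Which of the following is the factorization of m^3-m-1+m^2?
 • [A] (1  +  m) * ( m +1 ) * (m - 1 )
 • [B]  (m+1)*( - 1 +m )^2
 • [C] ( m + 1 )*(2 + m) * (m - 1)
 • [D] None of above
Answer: A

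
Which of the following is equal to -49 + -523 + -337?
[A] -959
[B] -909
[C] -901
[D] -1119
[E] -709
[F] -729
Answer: B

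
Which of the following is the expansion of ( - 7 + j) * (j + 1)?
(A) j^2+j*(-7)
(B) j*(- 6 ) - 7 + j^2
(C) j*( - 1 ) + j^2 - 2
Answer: B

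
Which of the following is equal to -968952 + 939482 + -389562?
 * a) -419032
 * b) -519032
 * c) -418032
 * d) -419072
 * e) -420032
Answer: a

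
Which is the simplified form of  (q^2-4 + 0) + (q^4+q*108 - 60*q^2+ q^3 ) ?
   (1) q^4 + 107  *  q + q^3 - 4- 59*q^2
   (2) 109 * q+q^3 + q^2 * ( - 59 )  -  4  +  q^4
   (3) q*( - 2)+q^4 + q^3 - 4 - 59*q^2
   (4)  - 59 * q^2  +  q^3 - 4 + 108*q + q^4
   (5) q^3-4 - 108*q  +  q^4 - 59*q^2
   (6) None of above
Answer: 4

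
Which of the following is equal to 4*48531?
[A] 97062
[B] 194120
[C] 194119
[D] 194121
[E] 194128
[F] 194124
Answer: F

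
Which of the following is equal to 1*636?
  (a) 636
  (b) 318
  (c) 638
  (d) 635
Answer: a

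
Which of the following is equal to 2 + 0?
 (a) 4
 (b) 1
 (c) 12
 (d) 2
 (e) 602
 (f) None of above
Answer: d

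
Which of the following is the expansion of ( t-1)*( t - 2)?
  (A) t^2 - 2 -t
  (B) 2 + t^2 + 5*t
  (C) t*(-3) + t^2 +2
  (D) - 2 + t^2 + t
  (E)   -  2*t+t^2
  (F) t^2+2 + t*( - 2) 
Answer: C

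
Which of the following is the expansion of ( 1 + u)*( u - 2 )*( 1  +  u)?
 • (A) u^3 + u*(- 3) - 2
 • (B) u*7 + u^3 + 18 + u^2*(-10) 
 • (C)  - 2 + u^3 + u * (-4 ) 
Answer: A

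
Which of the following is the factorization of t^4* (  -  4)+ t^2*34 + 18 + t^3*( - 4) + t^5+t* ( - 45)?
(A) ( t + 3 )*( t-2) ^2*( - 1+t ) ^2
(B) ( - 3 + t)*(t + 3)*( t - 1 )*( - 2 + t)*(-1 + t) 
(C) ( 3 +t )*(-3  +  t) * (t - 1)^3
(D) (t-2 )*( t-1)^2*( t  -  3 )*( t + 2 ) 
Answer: B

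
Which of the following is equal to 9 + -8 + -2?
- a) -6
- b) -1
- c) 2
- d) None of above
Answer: b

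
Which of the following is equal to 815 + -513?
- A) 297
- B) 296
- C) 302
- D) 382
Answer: C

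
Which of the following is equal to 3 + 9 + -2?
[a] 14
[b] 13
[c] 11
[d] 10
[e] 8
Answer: d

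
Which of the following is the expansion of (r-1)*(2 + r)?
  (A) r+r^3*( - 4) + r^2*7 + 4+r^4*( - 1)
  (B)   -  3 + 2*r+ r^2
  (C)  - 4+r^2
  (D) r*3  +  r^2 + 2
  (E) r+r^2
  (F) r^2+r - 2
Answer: F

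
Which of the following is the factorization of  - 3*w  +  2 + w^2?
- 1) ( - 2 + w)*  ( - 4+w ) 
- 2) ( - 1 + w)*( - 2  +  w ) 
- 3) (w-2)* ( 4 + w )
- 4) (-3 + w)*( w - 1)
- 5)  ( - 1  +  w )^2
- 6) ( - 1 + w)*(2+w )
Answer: 2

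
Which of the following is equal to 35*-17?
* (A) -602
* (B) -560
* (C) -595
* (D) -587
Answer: C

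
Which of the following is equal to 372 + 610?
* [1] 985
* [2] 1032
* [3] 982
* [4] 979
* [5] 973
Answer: 3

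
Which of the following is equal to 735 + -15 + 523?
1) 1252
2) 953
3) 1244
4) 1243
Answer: 4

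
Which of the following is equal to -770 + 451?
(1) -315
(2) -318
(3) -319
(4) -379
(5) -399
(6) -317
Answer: 3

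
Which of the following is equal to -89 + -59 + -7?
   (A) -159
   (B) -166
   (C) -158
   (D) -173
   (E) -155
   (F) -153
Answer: E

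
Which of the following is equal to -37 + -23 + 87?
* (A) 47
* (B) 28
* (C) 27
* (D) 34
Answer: C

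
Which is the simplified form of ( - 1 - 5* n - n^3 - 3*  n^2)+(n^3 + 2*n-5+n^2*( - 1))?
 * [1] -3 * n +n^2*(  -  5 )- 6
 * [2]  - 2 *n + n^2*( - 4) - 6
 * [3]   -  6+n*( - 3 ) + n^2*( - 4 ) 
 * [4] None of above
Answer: 3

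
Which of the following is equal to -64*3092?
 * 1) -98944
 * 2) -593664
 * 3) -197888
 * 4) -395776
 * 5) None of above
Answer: 3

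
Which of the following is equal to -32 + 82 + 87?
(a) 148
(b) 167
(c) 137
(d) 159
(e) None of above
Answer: c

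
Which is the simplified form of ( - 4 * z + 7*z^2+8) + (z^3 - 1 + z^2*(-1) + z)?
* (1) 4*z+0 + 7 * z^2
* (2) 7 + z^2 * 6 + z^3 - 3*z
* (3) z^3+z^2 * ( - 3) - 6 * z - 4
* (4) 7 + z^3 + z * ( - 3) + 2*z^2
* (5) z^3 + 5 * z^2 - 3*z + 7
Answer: 2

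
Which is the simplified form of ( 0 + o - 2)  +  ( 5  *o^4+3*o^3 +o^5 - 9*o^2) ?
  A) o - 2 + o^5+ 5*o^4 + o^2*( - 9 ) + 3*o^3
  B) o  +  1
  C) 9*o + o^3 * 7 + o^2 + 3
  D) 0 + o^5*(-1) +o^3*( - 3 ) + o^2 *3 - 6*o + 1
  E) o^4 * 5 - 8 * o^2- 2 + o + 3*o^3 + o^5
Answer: A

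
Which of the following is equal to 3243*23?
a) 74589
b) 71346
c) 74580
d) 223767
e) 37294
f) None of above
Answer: a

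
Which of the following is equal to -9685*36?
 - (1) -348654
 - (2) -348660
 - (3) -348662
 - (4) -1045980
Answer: 2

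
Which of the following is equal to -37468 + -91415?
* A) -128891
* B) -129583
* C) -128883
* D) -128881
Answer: C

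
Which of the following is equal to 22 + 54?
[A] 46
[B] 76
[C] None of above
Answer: B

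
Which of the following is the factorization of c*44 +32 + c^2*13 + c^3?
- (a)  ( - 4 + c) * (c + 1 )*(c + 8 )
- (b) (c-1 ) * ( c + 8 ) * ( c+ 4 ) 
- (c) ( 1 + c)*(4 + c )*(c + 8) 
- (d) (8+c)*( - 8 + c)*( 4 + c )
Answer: c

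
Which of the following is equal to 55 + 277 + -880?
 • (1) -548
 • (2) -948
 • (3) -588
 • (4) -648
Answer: 1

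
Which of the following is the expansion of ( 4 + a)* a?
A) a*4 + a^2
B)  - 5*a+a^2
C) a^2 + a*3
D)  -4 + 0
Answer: A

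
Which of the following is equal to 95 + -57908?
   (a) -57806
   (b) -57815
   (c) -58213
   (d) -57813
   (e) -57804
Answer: d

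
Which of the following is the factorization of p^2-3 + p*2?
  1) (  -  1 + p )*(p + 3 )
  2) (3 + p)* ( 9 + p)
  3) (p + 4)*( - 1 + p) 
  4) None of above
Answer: 1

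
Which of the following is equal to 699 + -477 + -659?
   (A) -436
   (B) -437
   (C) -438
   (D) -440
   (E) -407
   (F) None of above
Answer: B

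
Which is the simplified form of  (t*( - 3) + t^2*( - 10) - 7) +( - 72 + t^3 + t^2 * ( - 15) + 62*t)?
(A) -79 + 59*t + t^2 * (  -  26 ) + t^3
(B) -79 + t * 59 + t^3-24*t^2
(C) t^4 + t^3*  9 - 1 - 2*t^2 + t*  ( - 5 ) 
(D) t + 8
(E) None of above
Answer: E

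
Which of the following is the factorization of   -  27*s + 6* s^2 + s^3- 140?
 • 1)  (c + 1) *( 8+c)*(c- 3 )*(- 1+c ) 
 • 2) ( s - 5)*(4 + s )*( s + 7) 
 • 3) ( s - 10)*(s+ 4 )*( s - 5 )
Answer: 2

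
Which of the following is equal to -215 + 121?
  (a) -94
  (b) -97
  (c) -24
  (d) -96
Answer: a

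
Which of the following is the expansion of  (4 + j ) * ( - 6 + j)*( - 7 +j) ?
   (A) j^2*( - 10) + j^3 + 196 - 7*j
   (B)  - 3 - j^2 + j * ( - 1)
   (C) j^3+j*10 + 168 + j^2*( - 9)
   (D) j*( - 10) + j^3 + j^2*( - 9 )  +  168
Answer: D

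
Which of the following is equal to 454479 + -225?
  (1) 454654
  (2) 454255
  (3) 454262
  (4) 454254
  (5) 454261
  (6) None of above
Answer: 4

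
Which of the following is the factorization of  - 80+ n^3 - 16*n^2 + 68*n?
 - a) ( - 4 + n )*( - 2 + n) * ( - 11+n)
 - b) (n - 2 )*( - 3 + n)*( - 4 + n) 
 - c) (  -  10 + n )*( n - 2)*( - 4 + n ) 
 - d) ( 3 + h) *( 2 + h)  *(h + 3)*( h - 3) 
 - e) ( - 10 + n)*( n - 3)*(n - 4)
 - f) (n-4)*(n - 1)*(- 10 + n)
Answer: c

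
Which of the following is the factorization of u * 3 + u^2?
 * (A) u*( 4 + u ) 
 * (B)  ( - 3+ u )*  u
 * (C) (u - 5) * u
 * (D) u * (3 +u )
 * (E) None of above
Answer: D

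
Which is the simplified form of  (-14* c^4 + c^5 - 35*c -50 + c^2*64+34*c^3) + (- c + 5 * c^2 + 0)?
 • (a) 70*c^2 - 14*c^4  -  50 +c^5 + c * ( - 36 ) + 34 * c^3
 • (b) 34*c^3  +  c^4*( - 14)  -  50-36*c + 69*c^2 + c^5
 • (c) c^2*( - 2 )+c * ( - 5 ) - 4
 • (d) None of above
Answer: b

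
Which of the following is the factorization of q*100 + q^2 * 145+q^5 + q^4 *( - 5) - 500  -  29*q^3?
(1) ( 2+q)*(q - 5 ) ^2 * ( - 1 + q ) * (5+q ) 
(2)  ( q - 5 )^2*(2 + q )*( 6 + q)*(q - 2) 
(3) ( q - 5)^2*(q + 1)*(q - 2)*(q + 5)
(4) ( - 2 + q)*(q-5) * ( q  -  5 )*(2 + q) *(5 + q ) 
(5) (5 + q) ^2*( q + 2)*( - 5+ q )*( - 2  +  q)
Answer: 4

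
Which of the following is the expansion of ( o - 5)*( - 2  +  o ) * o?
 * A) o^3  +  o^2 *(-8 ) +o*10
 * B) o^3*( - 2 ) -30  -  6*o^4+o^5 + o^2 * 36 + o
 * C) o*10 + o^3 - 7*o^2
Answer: C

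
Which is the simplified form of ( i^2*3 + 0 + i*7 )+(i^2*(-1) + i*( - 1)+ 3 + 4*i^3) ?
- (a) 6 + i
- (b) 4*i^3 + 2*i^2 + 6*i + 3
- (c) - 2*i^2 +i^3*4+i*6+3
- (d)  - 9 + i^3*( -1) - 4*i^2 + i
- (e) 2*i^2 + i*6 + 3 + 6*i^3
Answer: b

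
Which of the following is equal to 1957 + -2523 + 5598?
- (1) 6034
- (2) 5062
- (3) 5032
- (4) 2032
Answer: 3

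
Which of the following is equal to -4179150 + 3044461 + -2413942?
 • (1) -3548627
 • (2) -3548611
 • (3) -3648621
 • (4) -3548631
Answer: 4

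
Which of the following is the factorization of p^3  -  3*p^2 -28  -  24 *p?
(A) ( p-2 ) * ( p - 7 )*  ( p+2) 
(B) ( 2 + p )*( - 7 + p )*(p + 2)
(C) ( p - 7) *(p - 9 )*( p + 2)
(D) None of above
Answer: B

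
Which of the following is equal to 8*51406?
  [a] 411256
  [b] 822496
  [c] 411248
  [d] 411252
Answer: c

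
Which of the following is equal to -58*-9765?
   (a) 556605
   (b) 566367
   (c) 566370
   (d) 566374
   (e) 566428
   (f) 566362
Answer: c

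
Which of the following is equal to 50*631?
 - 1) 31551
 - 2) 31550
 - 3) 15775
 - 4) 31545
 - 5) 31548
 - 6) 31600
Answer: 2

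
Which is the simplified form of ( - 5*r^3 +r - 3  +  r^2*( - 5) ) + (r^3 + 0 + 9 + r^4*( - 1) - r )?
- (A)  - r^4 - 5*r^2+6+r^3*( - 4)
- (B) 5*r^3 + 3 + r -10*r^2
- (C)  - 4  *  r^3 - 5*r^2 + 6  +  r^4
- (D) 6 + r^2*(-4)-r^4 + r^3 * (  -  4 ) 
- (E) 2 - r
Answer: A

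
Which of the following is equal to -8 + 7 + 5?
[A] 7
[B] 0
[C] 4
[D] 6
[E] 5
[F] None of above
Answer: C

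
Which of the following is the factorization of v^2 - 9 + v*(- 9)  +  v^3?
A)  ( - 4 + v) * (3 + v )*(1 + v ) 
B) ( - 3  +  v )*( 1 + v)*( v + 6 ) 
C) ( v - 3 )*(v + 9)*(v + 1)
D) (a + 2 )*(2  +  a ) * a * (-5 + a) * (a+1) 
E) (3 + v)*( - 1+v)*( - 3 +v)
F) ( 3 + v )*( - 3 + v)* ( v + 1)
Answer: F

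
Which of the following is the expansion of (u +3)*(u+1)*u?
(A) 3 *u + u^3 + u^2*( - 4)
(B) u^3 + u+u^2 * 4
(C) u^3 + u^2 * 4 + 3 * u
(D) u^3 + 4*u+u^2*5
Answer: C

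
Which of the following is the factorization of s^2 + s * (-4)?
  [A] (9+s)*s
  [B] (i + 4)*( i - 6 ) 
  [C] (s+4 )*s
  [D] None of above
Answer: D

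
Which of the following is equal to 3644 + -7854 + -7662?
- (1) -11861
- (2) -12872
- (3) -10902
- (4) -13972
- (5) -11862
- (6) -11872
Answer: 6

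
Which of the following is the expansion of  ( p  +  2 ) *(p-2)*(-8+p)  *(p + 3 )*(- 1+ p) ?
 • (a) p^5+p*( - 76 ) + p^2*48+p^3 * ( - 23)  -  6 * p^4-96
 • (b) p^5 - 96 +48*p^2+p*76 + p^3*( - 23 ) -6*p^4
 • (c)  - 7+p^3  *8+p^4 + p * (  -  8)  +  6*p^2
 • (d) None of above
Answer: b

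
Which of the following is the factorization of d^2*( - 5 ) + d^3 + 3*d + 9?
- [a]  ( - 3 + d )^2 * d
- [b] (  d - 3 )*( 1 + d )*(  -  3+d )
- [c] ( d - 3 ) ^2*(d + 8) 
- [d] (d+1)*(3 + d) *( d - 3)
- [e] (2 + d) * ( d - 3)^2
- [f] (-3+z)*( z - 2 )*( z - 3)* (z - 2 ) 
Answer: b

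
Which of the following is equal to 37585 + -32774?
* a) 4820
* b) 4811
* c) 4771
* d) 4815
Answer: b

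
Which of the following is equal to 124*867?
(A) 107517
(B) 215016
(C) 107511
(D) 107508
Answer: D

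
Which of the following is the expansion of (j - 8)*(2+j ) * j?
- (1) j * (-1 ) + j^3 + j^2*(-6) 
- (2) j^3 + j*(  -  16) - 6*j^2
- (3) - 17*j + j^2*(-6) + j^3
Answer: 2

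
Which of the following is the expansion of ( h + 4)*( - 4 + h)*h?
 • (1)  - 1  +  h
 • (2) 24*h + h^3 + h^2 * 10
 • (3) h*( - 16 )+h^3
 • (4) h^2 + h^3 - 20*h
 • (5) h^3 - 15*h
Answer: 3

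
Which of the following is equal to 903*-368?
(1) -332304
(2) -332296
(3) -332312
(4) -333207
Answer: 1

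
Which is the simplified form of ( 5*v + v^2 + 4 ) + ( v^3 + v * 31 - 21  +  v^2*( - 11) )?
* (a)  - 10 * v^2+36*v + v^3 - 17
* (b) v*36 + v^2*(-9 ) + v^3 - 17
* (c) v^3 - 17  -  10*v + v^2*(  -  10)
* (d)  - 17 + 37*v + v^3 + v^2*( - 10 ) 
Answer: a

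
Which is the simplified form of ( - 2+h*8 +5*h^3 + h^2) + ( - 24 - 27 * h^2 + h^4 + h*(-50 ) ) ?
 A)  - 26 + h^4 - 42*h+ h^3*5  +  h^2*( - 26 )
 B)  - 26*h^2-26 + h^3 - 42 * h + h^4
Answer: A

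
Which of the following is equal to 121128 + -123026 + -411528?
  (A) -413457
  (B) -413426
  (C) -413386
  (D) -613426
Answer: B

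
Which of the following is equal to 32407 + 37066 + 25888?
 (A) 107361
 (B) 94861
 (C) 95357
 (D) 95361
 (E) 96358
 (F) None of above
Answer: D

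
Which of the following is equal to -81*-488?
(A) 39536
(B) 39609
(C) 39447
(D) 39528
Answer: D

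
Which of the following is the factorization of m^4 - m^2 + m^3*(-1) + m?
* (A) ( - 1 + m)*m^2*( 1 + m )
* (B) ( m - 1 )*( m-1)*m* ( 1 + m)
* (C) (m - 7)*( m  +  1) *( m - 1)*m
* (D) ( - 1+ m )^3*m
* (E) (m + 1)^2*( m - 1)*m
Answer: B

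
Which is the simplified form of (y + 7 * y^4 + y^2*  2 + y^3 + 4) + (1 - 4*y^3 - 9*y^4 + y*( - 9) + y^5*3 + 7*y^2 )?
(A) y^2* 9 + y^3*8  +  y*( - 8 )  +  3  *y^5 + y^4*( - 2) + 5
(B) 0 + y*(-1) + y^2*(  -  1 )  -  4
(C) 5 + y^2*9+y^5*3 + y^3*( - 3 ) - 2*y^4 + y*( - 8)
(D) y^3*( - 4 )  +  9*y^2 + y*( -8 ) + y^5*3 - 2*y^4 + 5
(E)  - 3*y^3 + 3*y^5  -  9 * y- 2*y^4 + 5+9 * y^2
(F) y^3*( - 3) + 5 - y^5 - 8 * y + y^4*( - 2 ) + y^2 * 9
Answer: C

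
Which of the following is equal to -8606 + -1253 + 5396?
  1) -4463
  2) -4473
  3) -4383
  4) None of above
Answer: 1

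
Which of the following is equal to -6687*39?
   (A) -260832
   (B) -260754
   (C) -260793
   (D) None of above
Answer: C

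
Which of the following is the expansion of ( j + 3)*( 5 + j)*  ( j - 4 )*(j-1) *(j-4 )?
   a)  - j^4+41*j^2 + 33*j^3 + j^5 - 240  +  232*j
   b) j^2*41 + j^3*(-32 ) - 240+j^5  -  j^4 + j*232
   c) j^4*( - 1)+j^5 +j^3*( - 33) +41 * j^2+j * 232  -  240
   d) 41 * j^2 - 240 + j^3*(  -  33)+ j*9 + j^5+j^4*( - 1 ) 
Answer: c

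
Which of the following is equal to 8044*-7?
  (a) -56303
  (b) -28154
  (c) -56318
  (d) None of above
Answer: d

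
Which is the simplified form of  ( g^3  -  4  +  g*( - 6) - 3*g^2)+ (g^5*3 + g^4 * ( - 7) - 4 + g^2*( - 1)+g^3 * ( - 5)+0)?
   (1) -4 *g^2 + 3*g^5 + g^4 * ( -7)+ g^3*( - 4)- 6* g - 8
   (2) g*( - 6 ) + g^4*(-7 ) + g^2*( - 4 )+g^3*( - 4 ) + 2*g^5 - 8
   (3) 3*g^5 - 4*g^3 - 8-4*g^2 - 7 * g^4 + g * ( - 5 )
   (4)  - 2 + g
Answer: 1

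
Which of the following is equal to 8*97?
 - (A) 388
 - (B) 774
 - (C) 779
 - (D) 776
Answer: D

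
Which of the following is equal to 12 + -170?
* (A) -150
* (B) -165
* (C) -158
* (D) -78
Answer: C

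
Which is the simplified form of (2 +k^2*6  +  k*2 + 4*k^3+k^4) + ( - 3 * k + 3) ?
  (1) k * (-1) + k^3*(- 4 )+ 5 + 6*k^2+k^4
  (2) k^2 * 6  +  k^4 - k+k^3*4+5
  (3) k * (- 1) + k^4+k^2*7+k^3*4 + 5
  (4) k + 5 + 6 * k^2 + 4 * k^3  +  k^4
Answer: 2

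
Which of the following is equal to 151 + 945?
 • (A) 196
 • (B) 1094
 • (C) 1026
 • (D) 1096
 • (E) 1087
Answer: D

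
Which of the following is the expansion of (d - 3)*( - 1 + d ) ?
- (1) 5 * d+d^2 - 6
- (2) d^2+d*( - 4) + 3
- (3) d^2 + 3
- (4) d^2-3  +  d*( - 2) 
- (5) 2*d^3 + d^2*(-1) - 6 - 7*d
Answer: 2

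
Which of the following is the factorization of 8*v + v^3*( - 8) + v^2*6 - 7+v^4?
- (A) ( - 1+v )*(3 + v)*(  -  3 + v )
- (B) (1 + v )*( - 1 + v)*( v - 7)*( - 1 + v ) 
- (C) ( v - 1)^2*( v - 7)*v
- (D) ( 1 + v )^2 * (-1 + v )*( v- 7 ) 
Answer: B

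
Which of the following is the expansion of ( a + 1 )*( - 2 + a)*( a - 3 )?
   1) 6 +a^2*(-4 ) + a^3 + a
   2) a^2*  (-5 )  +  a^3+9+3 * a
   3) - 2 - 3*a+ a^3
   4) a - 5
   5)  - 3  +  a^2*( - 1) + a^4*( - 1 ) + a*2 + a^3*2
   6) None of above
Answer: 1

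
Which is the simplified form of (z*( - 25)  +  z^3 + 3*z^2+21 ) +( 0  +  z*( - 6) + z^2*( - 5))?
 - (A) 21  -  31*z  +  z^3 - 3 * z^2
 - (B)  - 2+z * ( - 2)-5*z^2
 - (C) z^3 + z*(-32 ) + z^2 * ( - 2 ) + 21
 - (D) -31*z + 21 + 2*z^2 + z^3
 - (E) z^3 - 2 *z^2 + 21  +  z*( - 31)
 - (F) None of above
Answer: E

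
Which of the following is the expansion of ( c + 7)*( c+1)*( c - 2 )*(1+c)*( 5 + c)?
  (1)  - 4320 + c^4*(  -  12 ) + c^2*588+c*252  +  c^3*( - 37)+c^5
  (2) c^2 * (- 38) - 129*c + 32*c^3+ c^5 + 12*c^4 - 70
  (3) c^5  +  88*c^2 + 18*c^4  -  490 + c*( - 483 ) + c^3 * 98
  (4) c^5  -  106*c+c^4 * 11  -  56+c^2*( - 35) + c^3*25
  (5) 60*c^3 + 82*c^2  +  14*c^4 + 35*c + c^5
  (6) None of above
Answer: 2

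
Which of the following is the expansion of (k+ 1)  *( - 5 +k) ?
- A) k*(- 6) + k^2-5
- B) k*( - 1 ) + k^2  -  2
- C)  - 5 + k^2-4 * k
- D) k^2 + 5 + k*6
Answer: C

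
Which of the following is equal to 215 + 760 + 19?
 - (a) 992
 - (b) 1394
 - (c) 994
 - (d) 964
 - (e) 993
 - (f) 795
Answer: c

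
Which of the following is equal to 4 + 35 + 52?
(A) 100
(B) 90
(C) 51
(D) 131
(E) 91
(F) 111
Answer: E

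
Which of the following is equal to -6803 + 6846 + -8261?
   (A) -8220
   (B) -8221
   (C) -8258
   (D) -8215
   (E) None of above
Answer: E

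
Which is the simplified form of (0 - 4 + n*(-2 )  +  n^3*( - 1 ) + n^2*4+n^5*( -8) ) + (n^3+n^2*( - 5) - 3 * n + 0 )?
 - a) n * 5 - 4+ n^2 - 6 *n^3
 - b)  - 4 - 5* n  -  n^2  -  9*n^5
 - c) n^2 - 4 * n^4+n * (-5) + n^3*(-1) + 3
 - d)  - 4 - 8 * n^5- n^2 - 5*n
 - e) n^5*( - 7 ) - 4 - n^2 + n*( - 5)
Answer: d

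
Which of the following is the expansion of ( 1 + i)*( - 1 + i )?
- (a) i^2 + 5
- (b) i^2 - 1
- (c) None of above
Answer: b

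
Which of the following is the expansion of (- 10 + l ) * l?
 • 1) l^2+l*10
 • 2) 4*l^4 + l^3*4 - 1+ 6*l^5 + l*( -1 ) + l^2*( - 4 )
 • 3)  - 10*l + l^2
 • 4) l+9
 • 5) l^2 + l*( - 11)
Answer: 3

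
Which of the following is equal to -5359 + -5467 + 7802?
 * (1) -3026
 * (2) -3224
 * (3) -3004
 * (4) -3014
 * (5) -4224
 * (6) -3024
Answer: 6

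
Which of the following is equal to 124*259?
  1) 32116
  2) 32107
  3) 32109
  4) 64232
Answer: 1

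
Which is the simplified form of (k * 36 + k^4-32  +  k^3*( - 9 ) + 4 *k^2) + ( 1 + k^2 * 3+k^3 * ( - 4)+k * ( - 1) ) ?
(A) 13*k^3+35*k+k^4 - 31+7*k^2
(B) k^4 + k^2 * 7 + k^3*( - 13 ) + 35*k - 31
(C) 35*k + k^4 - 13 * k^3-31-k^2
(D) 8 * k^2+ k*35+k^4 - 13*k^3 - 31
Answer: B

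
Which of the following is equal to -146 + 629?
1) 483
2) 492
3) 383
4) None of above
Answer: 1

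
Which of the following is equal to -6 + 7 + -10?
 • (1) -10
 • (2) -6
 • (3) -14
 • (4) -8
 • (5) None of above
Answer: 5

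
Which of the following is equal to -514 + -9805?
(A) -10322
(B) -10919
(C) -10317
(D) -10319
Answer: D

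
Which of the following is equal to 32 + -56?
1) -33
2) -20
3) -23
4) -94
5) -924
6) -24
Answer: 6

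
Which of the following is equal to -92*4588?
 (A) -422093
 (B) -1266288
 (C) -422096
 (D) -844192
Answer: C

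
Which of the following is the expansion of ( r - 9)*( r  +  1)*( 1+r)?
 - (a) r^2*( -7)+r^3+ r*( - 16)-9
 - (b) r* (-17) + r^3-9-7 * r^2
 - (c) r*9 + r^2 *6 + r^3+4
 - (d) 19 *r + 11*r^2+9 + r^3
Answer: b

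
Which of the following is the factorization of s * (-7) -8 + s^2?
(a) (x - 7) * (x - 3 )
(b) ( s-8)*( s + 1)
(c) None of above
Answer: b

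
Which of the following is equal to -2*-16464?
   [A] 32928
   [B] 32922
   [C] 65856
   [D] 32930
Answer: A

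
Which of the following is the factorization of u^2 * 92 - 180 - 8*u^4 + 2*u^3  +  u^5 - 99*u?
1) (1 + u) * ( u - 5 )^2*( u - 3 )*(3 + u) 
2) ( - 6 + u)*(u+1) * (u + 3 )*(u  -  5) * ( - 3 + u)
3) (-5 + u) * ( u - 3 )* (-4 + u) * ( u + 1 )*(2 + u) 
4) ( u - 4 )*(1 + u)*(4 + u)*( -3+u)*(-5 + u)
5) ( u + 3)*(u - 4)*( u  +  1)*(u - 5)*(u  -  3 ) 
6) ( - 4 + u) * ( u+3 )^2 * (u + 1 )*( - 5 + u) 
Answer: 5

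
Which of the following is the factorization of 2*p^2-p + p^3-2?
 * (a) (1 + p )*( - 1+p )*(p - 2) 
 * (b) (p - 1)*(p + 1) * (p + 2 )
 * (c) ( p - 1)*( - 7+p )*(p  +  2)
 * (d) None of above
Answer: b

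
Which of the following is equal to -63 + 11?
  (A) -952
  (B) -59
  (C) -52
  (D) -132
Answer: C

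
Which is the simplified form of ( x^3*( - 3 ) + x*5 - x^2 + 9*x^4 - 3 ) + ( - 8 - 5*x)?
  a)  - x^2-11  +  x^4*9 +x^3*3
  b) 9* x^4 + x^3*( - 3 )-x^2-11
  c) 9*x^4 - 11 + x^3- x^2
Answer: b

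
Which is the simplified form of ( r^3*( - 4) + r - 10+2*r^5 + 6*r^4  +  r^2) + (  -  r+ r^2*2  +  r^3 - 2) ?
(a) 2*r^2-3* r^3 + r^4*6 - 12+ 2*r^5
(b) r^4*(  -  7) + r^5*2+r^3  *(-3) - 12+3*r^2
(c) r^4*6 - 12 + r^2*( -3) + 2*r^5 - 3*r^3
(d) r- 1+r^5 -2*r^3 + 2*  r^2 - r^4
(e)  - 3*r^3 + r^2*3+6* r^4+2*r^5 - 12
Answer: e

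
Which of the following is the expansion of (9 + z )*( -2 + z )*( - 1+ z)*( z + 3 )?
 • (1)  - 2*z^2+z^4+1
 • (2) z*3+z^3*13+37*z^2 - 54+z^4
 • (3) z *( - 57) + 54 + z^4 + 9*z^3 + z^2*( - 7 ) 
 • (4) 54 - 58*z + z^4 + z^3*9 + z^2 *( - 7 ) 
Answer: 3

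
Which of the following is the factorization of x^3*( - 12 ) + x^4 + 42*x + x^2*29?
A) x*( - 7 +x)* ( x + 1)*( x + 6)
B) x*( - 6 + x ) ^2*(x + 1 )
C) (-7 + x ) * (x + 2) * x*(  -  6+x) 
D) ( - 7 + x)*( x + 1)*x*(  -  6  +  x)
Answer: D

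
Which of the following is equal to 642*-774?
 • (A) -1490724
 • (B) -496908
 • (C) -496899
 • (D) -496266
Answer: B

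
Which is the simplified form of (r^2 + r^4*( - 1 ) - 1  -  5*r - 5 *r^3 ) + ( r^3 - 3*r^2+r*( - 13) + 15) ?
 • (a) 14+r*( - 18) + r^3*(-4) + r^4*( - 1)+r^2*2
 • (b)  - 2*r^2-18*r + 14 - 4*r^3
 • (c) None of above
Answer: c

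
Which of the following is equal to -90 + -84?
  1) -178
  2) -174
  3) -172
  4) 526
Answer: 2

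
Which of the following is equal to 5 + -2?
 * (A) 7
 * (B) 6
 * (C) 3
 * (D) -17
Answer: C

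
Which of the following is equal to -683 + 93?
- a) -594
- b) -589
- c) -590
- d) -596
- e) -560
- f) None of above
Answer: c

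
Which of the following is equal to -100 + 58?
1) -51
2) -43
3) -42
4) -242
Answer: 3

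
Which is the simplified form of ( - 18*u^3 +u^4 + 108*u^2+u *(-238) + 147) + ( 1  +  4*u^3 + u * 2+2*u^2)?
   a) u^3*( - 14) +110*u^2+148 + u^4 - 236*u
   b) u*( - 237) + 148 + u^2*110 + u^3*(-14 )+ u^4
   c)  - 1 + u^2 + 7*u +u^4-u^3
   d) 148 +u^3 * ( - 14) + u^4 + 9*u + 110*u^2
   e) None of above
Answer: a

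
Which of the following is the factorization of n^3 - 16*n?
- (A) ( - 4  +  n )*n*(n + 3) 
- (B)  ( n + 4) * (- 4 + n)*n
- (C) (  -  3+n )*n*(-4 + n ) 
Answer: B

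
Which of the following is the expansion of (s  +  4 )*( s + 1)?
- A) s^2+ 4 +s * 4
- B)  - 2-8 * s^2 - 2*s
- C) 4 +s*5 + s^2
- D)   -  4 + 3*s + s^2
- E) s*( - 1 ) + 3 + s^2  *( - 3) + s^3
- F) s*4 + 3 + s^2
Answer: C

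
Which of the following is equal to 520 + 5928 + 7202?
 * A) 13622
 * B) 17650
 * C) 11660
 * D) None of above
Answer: D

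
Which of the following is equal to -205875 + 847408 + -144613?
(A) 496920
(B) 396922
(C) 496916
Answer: A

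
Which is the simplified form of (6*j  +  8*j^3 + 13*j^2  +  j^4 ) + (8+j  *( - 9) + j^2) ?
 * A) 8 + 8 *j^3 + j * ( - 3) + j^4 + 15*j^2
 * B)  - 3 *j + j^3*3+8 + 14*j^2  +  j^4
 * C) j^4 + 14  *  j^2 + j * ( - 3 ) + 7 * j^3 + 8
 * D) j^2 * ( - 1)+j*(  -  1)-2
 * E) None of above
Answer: E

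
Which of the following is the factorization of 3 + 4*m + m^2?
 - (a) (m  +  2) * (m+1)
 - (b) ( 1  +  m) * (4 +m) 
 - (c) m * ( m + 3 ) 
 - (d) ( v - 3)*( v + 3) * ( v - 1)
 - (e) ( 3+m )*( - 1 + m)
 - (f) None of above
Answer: f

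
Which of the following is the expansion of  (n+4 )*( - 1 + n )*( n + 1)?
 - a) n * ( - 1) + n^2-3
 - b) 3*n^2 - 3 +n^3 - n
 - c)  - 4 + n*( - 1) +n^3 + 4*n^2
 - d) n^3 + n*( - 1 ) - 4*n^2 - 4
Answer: c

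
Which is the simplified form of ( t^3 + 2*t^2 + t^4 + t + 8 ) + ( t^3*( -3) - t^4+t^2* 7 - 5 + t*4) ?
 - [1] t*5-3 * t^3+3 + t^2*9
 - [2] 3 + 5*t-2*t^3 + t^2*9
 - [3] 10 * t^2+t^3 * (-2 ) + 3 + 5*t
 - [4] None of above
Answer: 2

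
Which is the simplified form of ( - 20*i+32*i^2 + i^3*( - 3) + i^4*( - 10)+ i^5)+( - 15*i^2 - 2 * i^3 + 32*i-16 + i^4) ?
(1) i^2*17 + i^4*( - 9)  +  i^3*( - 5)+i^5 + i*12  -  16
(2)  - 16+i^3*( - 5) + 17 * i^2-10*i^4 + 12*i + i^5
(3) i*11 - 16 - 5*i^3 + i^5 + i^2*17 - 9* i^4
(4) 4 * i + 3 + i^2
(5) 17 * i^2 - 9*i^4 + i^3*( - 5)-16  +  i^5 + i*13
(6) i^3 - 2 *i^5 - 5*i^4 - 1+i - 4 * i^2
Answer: 1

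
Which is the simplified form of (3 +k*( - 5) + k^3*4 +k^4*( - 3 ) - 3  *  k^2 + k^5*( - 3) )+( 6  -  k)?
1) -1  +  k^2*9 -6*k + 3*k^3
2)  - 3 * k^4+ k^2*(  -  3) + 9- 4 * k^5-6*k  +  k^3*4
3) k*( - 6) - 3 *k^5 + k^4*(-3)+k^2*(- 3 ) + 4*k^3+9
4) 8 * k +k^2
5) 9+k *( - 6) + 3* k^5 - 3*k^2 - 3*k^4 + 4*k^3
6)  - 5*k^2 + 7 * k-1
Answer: 3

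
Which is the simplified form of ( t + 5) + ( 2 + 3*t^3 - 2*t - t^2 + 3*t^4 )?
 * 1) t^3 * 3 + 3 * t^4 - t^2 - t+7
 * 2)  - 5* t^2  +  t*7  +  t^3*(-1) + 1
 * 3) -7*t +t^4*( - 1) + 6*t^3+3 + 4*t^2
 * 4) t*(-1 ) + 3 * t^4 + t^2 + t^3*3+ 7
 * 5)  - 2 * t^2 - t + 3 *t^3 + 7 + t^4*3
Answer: 1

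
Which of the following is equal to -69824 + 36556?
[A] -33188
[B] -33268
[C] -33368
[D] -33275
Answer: B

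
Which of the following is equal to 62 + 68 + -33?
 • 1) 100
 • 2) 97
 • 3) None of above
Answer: 2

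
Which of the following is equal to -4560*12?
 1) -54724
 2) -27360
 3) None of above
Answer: 3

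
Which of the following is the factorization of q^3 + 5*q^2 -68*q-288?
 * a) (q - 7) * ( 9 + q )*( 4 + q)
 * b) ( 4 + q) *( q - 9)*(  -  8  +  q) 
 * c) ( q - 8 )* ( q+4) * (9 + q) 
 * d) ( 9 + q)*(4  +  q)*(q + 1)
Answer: c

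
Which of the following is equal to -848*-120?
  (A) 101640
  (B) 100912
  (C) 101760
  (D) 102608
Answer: C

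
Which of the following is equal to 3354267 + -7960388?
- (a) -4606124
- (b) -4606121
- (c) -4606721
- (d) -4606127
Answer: b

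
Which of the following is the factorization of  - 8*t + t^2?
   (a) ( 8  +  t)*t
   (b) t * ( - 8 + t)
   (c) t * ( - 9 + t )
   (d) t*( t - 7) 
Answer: b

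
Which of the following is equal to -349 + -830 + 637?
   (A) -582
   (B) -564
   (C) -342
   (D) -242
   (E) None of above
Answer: E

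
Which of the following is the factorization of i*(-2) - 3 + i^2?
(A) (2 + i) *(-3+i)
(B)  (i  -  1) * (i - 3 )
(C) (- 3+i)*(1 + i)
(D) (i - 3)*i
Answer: C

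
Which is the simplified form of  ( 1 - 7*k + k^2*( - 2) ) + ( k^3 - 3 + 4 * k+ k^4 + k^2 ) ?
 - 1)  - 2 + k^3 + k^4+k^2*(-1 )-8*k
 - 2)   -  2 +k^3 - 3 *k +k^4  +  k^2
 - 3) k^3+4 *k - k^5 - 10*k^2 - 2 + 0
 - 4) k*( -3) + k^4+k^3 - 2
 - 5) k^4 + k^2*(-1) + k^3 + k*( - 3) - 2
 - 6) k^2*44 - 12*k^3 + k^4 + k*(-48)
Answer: 5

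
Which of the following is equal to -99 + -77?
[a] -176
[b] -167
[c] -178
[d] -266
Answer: a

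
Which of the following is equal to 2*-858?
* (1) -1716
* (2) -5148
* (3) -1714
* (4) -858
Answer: 1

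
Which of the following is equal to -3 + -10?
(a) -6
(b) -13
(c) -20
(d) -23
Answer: b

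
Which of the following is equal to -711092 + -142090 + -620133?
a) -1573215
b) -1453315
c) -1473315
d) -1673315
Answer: c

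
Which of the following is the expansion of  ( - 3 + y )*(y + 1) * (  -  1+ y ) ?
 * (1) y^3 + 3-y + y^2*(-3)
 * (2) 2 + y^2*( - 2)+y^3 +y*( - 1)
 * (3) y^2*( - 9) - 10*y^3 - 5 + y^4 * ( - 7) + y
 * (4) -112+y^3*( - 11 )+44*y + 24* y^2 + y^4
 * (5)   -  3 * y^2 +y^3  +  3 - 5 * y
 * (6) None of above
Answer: 1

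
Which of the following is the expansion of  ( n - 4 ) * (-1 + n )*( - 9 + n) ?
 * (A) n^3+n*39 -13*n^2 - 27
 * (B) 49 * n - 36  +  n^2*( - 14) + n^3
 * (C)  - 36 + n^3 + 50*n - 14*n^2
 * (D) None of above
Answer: B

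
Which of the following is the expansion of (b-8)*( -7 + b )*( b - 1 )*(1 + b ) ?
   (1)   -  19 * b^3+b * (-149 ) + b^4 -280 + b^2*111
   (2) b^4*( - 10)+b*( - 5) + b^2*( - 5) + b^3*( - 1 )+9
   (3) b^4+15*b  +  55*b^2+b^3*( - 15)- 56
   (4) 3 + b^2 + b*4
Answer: 3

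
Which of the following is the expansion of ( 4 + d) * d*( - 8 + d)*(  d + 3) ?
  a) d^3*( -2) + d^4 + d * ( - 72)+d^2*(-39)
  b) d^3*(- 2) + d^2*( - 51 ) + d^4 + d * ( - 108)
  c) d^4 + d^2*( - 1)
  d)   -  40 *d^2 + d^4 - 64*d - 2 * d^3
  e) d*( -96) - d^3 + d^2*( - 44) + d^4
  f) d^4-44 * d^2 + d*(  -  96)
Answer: e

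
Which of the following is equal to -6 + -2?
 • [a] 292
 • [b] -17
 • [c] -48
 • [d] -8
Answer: d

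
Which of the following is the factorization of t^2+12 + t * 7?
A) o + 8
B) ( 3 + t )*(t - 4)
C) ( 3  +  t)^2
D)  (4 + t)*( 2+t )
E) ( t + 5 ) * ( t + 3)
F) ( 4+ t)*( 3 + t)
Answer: F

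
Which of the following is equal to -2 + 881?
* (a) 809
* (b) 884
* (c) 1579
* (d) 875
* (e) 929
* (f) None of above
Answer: f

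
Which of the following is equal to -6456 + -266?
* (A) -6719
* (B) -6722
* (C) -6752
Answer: B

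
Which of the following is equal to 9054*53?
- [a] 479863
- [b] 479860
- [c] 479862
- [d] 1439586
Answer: c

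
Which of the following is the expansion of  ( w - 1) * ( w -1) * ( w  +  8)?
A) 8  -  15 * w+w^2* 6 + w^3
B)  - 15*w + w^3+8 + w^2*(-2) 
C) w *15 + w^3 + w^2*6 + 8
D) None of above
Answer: A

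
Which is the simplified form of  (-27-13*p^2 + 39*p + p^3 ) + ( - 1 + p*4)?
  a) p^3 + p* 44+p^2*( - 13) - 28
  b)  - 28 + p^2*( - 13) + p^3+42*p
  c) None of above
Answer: c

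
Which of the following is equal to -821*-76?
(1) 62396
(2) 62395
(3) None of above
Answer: 1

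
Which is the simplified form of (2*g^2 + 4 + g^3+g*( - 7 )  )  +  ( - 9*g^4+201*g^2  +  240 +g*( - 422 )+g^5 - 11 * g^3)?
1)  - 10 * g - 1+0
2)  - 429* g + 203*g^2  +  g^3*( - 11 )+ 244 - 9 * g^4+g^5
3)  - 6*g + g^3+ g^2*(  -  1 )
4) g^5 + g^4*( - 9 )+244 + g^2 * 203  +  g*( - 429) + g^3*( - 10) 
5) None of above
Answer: 4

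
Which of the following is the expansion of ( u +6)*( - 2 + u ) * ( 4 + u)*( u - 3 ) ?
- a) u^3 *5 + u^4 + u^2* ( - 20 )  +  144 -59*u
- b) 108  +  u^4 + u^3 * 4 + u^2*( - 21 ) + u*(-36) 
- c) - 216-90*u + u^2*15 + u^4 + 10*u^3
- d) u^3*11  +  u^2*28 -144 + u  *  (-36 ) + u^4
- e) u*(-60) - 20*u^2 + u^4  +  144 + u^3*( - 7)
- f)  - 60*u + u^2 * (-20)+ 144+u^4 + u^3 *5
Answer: f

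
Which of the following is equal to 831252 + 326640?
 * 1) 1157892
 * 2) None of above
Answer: 1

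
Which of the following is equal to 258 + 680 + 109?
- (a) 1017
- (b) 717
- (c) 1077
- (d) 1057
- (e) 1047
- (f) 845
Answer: e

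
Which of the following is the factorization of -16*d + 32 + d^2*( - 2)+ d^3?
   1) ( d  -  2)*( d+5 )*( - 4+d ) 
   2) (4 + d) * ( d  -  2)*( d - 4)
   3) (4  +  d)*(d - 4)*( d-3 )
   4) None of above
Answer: 2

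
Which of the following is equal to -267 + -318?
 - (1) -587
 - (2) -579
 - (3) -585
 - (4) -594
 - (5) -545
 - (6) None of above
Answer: 3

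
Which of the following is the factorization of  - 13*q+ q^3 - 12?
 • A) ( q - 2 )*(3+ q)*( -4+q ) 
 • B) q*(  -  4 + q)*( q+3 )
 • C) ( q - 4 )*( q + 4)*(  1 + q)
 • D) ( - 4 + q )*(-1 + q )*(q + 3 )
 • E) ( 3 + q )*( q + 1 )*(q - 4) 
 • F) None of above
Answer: E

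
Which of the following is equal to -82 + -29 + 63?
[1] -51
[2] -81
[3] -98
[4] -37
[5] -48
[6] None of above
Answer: 5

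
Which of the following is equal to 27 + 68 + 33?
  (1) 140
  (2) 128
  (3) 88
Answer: 2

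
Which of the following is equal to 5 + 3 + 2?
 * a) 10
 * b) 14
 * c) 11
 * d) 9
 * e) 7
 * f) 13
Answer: a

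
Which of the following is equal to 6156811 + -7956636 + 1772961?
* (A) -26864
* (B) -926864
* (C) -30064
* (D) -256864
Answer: A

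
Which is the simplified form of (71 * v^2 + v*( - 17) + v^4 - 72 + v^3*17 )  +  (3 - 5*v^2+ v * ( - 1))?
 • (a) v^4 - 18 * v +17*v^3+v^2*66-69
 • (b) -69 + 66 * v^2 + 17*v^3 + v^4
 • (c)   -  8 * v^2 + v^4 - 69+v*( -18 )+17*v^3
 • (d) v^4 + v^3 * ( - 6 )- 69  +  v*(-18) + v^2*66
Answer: a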